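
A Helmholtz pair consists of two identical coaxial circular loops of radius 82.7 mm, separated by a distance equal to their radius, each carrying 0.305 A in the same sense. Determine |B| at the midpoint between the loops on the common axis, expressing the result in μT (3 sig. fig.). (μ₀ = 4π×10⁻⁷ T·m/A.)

Each loop contributes B = μ₀IR²/[2(R²+z²)^(3/2)] on the axis, with z measured from that loop.
Loop 1 (z = 0.04135 m): B₁ = 1.66×10⁻⁶ T. Loop 2 (z = 0.04135 m): B₂ = 1.66×10⁻⁶ T.
The fields add: B = B₁ + B₂ = 3.32×10⁻⁶ T.

B ≈ 3.32 μT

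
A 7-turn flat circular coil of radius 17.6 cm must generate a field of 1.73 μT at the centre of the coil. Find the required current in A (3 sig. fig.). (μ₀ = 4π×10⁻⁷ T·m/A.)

For an N-turn coil, B = Nμ₀I/(2R) with R = 0.176 m, so I = 2RB/(Nμ₀) = 2 × 0.176 × 1.73×10⁻⁶ / (7 × 4π×10⁻⁷) = 6.92×10⁻² A.

I ≈ 0.0692 A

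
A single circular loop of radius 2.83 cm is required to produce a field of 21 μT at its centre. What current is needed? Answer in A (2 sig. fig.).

I ≈ 0.95 A

At the centre of a circular loop B = μ₀I/(2R), so I = 2RB/μ₀.
With R = 0.0283 m, I = 2 × 0.0283 × 2.10×10⁻⁵ / (4π×10⁻⁷) = 0.946 A.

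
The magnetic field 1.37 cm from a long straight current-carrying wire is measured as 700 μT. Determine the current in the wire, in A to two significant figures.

I ≈ 48 A

For a long straight wire B = μ₀I/(2πd), so I = 2πdB/μ₀.
I = 2π × 0.0137 × 7.00×10⁻⁴ / (4π×10⁻⁷) = 48.0 A.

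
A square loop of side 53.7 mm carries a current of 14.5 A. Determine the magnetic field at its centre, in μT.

B ≈ 305 μT

Each side is a finite straight segment at perpendicular distance d = a/(2 tan(π/4)) = 0.02685 m from the centre, with end-angles ±π/4.
One side contributes B₁ = (μ₀I/4πd)·2 sin(π/4) = 7.64×10⁻⁵ T.
All 4 sides add in the same direction: B = 4 × 7.64×10⁻⁵ = 3.05×10⁻⁴ T.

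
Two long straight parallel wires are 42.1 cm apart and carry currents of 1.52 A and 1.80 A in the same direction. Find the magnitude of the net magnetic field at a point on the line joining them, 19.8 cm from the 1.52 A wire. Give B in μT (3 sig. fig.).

B ≈ 0.0790 μT

Each long wire gives B = μ₀I/(2πd). Distances are d₁ = 0.198 m and d₂ = 0.223 m.
B₁ = 1.54×10⁻⁶ T, B₂ = 1.61×10⁻⁶ T.
Between parallel currents the two contributions point in opposite directions, so they subtract. B = |B₁ − B₂| = |1.54×10⁻⁶ − 1.61×10⁻⁶| = 7.90×10⁻⁸ T.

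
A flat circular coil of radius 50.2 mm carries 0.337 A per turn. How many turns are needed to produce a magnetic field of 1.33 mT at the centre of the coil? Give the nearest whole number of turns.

For an N-turn coil, B = Nμ₀I/(2R). A single turn gives B₁ = 4.22×10⁻⁶ T with R = 0.0502 m.
N = B/B₁ = 1.33×10⁻³ / 4.22×10⁻⁶ = 315.32.

N = 315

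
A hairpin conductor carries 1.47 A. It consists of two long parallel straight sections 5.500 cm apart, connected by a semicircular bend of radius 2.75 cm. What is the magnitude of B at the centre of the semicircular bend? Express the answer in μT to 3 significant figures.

The semicircular arc contributes B_arc = μ₀I·π/(4πR) = μ₀I/(4R) = 1.68×10⁻⁵ T.
Each semi-infinite lead is at perpendicular distance R = 0.0275 m from the centre, with the perpendicular foot at its near end, so it contributes μ₀I/(4πR); both point the same way, together 1.07×10⁻⁵ T.
Arc and leads all point the same direction: B = 1.68×10⁻⁵ + 1.07×10⁻⁵ = 2.75×10⁻⁵ T.

B ≈ 27.5 μT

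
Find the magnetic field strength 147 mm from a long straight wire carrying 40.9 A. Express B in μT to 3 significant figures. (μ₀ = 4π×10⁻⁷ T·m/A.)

For an infinitely long straight wire, B = μ₀I/(2πd).
B = (4π×10⁻⁷ × 40.9) / (2π × 0.147) = 5.56×10⁻⁵ T.

B ≈ 55.6 μT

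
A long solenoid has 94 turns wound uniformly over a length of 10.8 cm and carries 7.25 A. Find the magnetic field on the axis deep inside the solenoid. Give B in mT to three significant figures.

B ≈ 7.93 mT

Inside a long solenoid, B = μ₀nI with n = 870.4 turns/m.
B = 4π×10⁻⁷ × 870.4 × 7.25 = 7.93×10⁻³ T.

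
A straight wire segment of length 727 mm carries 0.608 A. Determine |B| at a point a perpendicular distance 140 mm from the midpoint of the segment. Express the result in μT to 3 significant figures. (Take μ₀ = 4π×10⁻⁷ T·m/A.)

B ≈ 0.811 μT

For a finite straight segment, B = (μ₀I/4πd)(sinθ₁ + sinθ₂), where θ₁, θ₂ are the angles from the perpendicular to each end.
The perpendicular from the point meets the wire at its midpoint, so each end is L/2 = 0.3635 m away along the wire.
sinθ₁ = 0.3635/√(0.3635²+0.14²) = 0.9332; sinθ₂ = 0.3635/√(0.3635²+0.14²) = 0.9332.
B = (4π×10⁻⁷ × 0.608) / (4π × 0.14) × (0.9332 + 0.9332) = 8.11×10⁻⁷ T.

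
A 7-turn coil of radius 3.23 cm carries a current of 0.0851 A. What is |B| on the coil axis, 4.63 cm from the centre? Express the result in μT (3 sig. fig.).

B ≈ 2.17 μT

For an N-turn flat coil, B = Nμ₀IR²/[2(R²+z²)^(3/2)] with R = 0.0323 m, z = 0.0463 m.
B = 7 × 3.10×10⁻⁷ T = 2.17×10⁻⁶ T.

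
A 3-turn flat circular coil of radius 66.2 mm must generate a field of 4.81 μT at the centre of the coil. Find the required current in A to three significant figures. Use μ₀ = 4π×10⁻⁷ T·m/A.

For an N-turn coil, B = Nμ₀I/(2R) with R = 0.0662 m, so I = 2RB/(Nμ₀) = 2 × 0.0662 × 4.81×10⁻⁶ / (3 × 4π×10⁻⁷) = 0.169 A.

I ≈ 0.169 A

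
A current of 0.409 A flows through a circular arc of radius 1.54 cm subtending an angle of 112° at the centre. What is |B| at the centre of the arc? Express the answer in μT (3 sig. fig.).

The Biot–Savart field of a circular arc at its centre is B = μ₀Iφ/(4πR), with φ = 1.955 rad.
B = (4π×10⁻⁷ × 0.409 × 1.955) / (4π × 0.0154) = 5.19×10⁻⁶ T.

B ≈ 5.19 μT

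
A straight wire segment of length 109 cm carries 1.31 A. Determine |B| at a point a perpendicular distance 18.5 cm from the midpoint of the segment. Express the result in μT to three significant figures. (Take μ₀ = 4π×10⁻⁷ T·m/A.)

For a finite straight segment, B = (μ₀I/4πd)(sinθ₁ + sinθ₂), where θ₁, θ₂ are the angles from the perpendicular to each end.
The perpendicular from the point meets the wire at its midpoint, so each end is L/2 = 0.545 m away along the wire.
sinθ₁ = 0.545/√(0.545²+0.185²) = 0.9469; sinθ₂ = 0.545/√(0.545²+0.185²) = 0.9469.
B = (4π×10⁻⁷ × 1.31) / (4π × 0.185) × (0.9469 + 0.9469) = 1.34×10⁻⁶ T.

B ≈ 1.34 μT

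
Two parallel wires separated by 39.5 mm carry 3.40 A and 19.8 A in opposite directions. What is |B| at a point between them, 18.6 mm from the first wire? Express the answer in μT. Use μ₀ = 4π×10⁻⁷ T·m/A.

B ≈ 226 μT

Each long wire gives B = μ₀I/(2πd). Distances are d₁ = 0.0186 m and d₂ = 0.0209 m.
B₁ = 3.66×10⁻⁵ T, B₂ = 1.89×10⁻⁴ T.
Between antiparallel currents both contributions point the same way, so they add. B = B₁ + B₂ = 3.66×10⁻⁵ + 1.89×10⁻⁴ = 2.26×10⁻⁴ T.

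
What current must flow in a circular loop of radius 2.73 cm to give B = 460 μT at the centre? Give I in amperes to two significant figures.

At the centre of a circular loop B = μ₀I/(2R), so I = 2RB/μ₀.
With R = 0.0273 m, I = 2 × 0.0273 × 4.60×10⁻⁴ / (4π×10⁻⁷) = 20.0 A.

I ≈ 20 A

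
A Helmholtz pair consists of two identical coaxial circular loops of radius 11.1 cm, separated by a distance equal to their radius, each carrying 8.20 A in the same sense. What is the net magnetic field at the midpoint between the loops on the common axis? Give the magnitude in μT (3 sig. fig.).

B ≈ 66.4 μT

Each loop contributes B = μ₀IR²/[2(R²+z²)^(3/2)] on the axis, with z measured from that loop.
Loop 1 (z = 0.0555 m): B₁ = 3.32×10⁻⁵ T. Loop 2 (z = 0.0555 m): B₂ = 3.32×10⁻⁵ T.
The fields add: B = B₁ + B₂ = 6.64×10⁻⁵ T.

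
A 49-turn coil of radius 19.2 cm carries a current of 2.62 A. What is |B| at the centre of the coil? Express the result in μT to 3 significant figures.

B ≈ 420 μT

For an N-turn flat coil, B = Nμ₀I/(2R) with R = 0.192 m.
B = 49 × 8.57×10⁻⁶ T = 4.20×10⁻⁴ T.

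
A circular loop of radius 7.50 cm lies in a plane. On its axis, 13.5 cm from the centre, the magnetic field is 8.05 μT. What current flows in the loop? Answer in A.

On the axis of a loop, B = μ₀IR²/[2(R²+z²)^(3/2)], so I = 2B(R²+z²)^(3/2)/(μ₀R²).
R² + z² = 0.005625 + 0.01823 = 0.02385 m²; raised to 3/2 gives 3.68×10⁻³ m³.
I = 2 × 8.05×10⁻⁶ × 3.68×10⁻³ / (1.26×10⁻⁶ × 0.005625) = 8.39 A.

I ≈ 8.39 A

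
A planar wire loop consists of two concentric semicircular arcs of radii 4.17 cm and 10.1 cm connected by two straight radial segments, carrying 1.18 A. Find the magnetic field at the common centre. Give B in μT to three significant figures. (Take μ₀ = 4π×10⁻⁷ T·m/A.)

The radial connectors point toward the centre, so dl × r̂ = 0 and they contribute nothing.
Each semicircle gives μ₀I/(4R): inner arc 8.89×10⁻⁶ T, outer arc 3.67×10⁻⁶ T.
The two arcs carry current in opposite angular senses, so their fields oppose: B = |8.89×10⁻⁶ − 3.67×10⁻⁶| = 5.22×10⁻⁶ T.

B ≈ 5.22 μT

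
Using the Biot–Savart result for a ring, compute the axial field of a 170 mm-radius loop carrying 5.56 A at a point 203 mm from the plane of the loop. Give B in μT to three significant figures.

B ≈ 5.44 μT

On the axis of a circular loop, B = μ₀IR² / [2(R²+z²)^(3/2)].
R² + z² = (0.17)² + (0.203)² = 0.07011 m², and (R²+z²)^(3/2) = 1.86×10⁻² m³.
B = (4π×10⁻⁷ × 5.56 × 0.0289) / (2 × 1.86×10⁻²) = 5.44×10⁻⁶ T.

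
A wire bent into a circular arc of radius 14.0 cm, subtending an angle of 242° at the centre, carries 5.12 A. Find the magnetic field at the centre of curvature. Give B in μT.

The Biot–Savart field of a circular arc at its centre is B = μ₀Iφ/(4πR), with φ = 4.224 rad.
B = (4π×10⁻⁷ × 5.12 × 4.224) / (4π × 0.14) = 1.54×10⁻⁵ T.

B ≈ 15.4 μT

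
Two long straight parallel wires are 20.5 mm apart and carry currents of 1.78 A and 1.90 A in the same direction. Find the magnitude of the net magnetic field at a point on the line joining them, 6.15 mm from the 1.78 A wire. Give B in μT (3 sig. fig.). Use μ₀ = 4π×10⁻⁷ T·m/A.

B ≈ 31.4 μT

Each long wire gives B = μ₀I/(2πd). Distances are d₁ = 0.00615 m and d₂ = 0.01435 m.
B₁ = 5.79×10⁻⁵ T, B₂ = 2.65×10⁻⁵ T.
Between parallel currents the two contributions point in opposite directions, so they subtract. B = |B₁ − B₂| = |5.79×10⁻⁵ − 2.65×10⁻⁵| = 3.14×10⁻⁵ T.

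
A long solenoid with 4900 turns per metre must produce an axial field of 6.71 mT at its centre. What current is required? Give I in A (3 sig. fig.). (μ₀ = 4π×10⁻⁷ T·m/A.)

I ≈ 1.09 A

Inside a long solenoid B = μ₀nI with n = 4900 m⁻¹, so I = B/(μ₀n).
I = 6.71×10⁻³ / (4π×10⁻⁷ × 4900) = 1.09 A.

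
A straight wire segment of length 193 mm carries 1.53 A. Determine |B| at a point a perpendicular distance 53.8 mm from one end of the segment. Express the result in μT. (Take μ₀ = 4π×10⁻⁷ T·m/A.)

For a finite straight segment, B = (μ₀I/4πd)(sinθ₁ + sinθ₂), where θ₁, θ₂ are the angles from the perpendicular to each end.
The perpendicular foot is at one end, so the two end-offsets along the wire are 0 and L = 0.193 m.
sinθ₁ = 0/√(0²+0.0538²) = 0.0000; sinθ₂ = 0.193/√(0.193²+0.0538²) = 0.9633.
B = (4π×10⁻⁷ × 1.53) / (4π × 0.0538) × (0.0000 + 0.9633) = 2.74×10⁻⁶ T.

B ≈ 2.74 μT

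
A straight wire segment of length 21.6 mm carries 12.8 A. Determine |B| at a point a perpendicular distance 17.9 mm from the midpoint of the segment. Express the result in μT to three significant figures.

B ≈ 73.9 μT

For a finite straight segment, B = (μ₀I/4πd)(sinθ₁ + sinθ₂), where θ₁, θ₂ are the angles from the perpendicular to each end.
The perpendicular from the point meets the wire at its midpoint, so each end is L/2 = 0.0108 m away along the wire.
sinθ₁ = 0.0108/√(0.0108²+0.0179²) = 0.5166; sinθ₂ = 0.0108/√(0.0108²+0.0179²) = 0.5166.
B = (4π×10⁻⁷ × 12.8) / (4π × 0.0179) × (0.5166 + 0.5166) = 7.39×10⁻⁵ T.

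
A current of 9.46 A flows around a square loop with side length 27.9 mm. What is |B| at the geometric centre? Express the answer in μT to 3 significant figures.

Each side is a finite straight segment at perpendicular distance d = a/(2 tan(π/4)) = 0.01395 m from the centre, with end-angles ±π/4.
One side contributes B₁ = (μ₀I/4πd)·2 sin(π/4) = 9.59×10⁻⁵ T.
All 4 sides add in the same direction: B = 4 × 9.59×10⁻⁵ = 3.84×10⁻⁴ T.

B ≈ 384 μT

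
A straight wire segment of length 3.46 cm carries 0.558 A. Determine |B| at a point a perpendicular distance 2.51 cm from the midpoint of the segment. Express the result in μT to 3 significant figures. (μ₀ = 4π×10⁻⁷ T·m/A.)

For a finite straight segment, B = (μ₀I/4πd)(sinθ₁ + sinθ₂), where θ₁, θ₂ are the angles from the perpendicular to each end.
The perpendicular from the point meets the wire at its midpoint, so each end is L/2 = 0.0173 m away along the wire.
sinθ₁ = 0.0173/√(0.0173²+0.0251²) = 0.5675; sinθ₂ = 0.0173/√(0.0173²+0.0251²) = 0.5675.
B = (4π×10⁻⁷ × 0.558) / (4π × 0.0251) × (0.5675 + 0.5675) = 2.52×10⁻⁶ T.

B ≈ 2.52 μT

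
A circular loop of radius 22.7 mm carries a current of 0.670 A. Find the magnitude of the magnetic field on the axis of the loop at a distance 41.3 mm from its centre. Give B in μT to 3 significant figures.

On the axis of a circular loop, B = μ₀IR² / [2(R²+z²)^(3/2)].
R² + z² = (0.0227)² + (0.0413)² = 0.002221 m², and (R²+z²)^(3/2) = 1.05×10⁻⁴ m³.
B = (4π×10⁻⁷ × 0.670 × 0.0005153) / (2 × 1.05×10⁻⁴) = 2.07×10⁻⁶ T.

B ≈ 2.07 μT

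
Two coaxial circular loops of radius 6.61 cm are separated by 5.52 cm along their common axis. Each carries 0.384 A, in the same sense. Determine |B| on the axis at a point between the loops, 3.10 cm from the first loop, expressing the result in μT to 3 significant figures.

Each loop contributes B = μ₀IR²/[2(R²+z²)^(3/2)] on the axis, with z measured from that loop.
Loop 1 (z = 0.031 m): B₁ = 2.71×10⁻⁶ T. Loop 2 (z = 0.0242 m): B₂ = 3.02×10⁻⁶ T.
The fields add: B = B₁ + B₂ = 5.73×10⁻⁶ T.

B ≈ 5.73 μT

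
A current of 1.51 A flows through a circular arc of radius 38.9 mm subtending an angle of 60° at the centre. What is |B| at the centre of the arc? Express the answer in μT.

The Biot–Savart field of a circular arc at its centre is B = μ₀Iφ/(4πR), with φ = 1.047 rad.
B = (4π×10⁻⁷ × 1.51 × 1.047) / (4π × 0.0389) = 4.06×10⁻⁶ T.

B ≈ 4.06 μT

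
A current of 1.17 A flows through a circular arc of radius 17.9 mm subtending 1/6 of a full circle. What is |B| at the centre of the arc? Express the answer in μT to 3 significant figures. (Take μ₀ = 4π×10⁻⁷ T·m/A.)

The Biot–Savart field of a circular arc at its centre is B = μ₀Iφ/(4πR), with φ = 1.047 rad.
B = (4π×10⁻⁷ × 1.17 × 1.047) / (4π × 0.0179) = 6.84×10⁻⁶ T.

B ≈ 6.84 μT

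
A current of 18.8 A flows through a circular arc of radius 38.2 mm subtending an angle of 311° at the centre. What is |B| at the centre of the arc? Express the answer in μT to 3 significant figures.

B ≈ 267 μT

The Biot–Savart field of a circular arc at its centre is B = μ₀Iφ/(4πR), with φ = 5.428 rad.
B = (4π×10⁻⁷ × 18.8 × 5.428) / (4π × 0.0382) = 2.67×10⁻⁴ T.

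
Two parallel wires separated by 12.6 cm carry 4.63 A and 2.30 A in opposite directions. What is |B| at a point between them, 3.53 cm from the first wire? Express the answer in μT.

B ≈ 31.3 μT

Each long wire gives B = μ₀I/(2πd). Distances are d₁ = 0.0353 m and d₂ = 0.0907 m.
B₁ = 2.62×10⁻⁵ T, B₂ = 5.07×10⁻⁶ T.
Between antiparallel currents both contributions point the same way, so they add. B = B₁ + B₂ = 2.62×10⁻⁵ + 5.07×10⁻⁶ = 3.13×10⁻⁵ T.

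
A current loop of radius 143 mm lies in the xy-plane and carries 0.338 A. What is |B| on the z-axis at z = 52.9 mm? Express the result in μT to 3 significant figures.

B ≈ 1.23 μT

On the axis of a circular loop, B = μ₀IR² / [2(R²+z²)^(3/2)].
R² + z² = (0.143)² + (0.0529)² = 0.02325 m², and (R²+z²)^(3/2) = 3.54×10⁻³ m³.
B = (4π×10⁻⁷ × 0.338 × 0.02045) / (2 × 3.54×10⁻³) = 1.23×10⁻⁶ T.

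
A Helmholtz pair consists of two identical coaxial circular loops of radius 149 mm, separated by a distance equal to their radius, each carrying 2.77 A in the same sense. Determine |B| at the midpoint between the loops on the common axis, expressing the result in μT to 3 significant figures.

B ≈ 16.7 μT

Each loop contributes B = μ₀IR²/[2(R²+z²)^(3/2)] on the axis, with z measured from that loop.
Loop 1 (z = 0.0745 m): B₁ = 8.36×10⁻⁶ T. Loop 2 (z = 0.0745 m): B₂ = 8.36×10⁻⁶ T.
The fields add: B = B₁ + B₂ = 1.67×10⁻⁵ T.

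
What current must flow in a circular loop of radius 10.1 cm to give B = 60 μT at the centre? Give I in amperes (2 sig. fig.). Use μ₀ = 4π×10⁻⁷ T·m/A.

At the centre of a circular loop B = μ₀I/(2R), so I = 2RB/μ₀.
With R = 0.101 m, I = 2 × 0.101 × 6.00×10⁻⁵ / (4π×10⁻⁷) = 9.64 A.

I ≈ 9.6 A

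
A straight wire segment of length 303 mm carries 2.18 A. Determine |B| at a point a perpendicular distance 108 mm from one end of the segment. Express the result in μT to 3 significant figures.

B ≈ 1.90 μT

For a finite straight segment, B = (μ₀I/4πd)(sinθ₁ + sinθ₂), where θ₁, θ₂ are the angles from the perpendicular to each end.
The perpendicular foot is at one end, so the two end-offsets along the wire are 0 and L = 0.303 m.
sinθ₁ = 0/√(0²+0.108²) = 0.0000; sinθ₂ = 0.303/√(0.303²+0.108²) = 0.9420.
B = (4π×10⁻⁷ × 2.18) / (4π × 0.108) × (0.0000 + 0.9420) = 1.90×10⁻⁶ T.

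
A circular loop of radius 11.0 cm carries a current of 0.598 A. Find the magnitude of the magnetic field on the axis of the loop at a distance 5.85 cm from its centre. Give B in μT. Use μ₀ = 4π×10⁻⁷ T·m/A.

B ≈ 2.35 μT

On the axis of a circular loop, B = μ₀IR² / [2(R²+z²)^(3/2)].
R² + z² = (0.11)² + (0.0585)² = 0.01552 m², and (R²+z²)^(3/2) = 1.93×10⁻³ m³.
B = (4π×10⁻⁷ × 0.598 × 0.0121) / (2 × 1.93×10⁻³) = 2.35×10⁻⁶ T.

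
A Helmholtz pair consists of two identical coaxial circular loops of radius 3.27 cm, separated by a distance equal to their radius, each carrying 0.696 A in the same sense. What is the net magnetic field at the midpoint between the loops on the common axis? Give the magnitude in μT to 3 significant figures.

Each loop contributes B = μ₀IR²/[2(R²+z²)^(3/2)] on the axis, with z measured from that loop.
Loop 1 (z = 0.01635 m): B₁ = 9.57×10⁻⁶ T. Loop 2 (z = 0.01635 m): B₂ = 9.57×10⁻⁶ T.
The fields add: B = B₁ + B₂ = 1.91×10⁻⁵ T.

B ≈ 19.1 μT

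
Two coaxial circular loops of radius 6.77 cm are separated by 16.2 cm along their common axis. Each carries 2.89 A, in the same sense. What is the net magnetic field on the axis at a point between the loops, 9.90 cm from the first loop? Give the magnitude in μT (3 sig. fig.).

B ≈ 15.3 μT

Each loop contributes B = μ₀IR²/[2(R²+z²)^(3/2)] on the axis, with z measured from that loop.
Loop 1 (z = 0.099 m): B₁ = 4.82×10⁻⁶ T. Loop 2 (z = 0.063 m): B₂ = 1.05×10⁻⁵ T.
The fields add: B = B₁ + B₂ = 1.53×10⁻⁵ T.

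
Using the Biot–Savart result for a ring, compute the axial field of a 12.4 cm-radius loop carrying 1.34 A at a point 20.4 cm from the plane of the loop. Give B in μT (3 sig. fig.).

On the axis of a circular loop, B = μ₀IR² / [2(R²+z²)^(3/2)].
R² + z² = (0.124)² + (0.204)² = 0.05699 m², and (R²+z²)^(3/2) = 1.36×10⁻² m³.
B = (4π×10⁻⁷ × 1.34 × 0.01538) / (2 × 1.36×10⁻²) = 9.51×10⁻⁷ T.

B ≈ 0.951 μT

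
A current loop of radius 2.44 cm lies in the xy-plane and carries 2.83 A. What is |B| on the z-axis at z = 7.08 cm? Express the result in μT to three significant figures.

B ≈ 2.52 μT

On the axis of a circular loop, B = μ₀IR² / [2(R²+z²)^(3/2)].
R² + z² = (0.0244)² + (0.0708)² = 0.005608 m², and (R²+z²)^(3/2) = 4.20×10⁻⁴ m³.
B = (4π×10⁻⁷ × 2.83 × 0.0005954) / (2 × 4.20×10⁻⁴) = 2.52×10⁻⁶ T.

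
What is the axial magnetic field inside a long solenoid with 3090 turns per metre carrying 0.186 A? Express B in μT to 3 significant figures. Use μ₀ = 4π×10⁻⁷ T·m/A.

B ≈ 722 μT

Inside a long solenoid, B = μ₀nI with n = 3090 turns/m.
B = 4π×10⁻⁷ × 3090 × 0.186 = 7.22×10⁻⁴ T.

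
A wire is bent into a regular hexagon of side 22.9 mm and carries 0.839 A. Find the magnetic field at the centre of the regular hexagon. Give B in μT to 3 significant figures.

Each side is a finite straight segment at perpendicular distance d = a/(2 tan(π/6)) = 0.01983 m from the centre, with end-angles ±π/6.
One side contributes B₁ = (μ₀I/4πd)·2 sin(π/6) = 4.23×10⁻⁶ T.
All 6 sides add in the same direction: B = 6 × 4.23×10⁻⁶ = 2.54×10⁻⁵ T.

B ≈ 25.4 μT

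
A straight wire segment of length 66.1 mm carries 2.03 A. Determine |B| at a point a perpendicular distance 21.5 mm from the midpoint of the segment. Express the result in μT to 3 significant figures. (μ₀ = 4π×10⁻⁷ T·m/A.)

For a finite straight segment, B = (μ₀I/4πd)(sinθ₁ + sinθ₂), where θ₁, θ₂ are the angles from the perpendicular to each end.
The perpendicular from the point meets the wire at its midpoint, so each end is L/2 = 0.03305 m away along the wire.
sinθ₁ = 0.03305/√(0.03305²+0.0215²) = 0.8382; sinθ₂ = 0.03305/√(0.03305²+0.0215²) = 0.8382.
B = (4π×10⁻⁷ × 2.03) / (4π × 0.0215) × (0.8382 + 0.8382) = 1.58×10⁻⁵ T.

B ≈ 15.8 μT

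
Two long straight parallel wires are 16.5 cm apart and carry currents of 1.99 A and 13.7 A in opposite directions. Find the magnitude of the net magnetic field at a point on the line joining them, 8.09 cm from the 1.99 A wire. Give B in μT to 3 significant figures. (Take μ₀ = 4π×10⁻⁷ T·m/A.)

Each long wire gives B = μ₀I/(2πd). Distances are d₁ = 0.0809 m and d₂ = 0.0841 m.
B₁ = 4.92×10⁻⁶ T, B₂ = 3.26×10⁻⁵ T.
Between antiparallel currents both contributions point the same way, so they add. B = B₁ + B₂ = 4.92×10⁻⁶ + 3.26×10⁻⁵ = 3.75×10⁻⁵ T.

B ≈ 37.5 μT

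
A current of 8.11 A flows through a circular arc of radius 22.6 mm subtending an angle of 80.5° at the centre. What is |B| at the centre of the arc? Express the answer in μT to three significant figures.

The Biot–Savart field of a circular arc at its centre is B = μ₀Iφ/(4πR), with φ = 1.405 rad.
B = (4π×10⁻⁷ × 8.11 × 1.405) / (4π × 0.0226) = 5.04×10⁻⁵ T.

B ≈ 50.4 μT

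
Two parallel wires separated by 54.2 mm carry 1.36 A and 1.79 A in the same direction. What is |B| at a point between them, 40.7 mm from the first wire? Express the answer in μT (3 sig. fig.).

B ≈ 19.8 μT

Each long wire gives B = μ₀I/(2πd). Distances are d₁ = 0.0407 m and d₂ = 0.0135 m.
B₁ = 6.68×10⁻⁶ T, B₂ = 2.65×10⁻⁵ T.
Between parallel currents the two contributions point in opposite directions, so they subtract. B = |B₁ − B₂| = |6.68×10⁻⁶ − 2.65×10⁻⁵| = 1.98×10⁻⁵ T.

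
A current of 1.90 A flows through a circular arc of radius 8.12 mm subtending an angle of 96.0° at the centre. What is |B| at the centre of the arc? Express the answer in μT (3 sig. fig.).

The Biot–Savart field of a circular arc at its centre is B = μ₀Iφ/(4πR), with φ = 1.676 rad.
B = (4π×10⁻⁷ × 1.90 × 1.676) / (4π × 0.00812) = 3.92×10⁻⁵ T.

B ≈ 39.2 μT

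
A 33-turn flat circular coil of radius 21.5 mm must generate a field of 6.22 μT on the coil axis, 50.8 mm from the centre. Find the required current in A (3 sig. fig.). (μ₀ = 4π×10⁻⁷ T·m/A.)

For an N-turn coil, B = Nμ₀IR²/[2(R²+z²)^(3/2)] with R = 0.0215 m, z = 0.0508 m, so I = 2B(R²+z²)^(3/2)/(Nμ₀R²) = 2 × 6.22×10⁻⁶ × 1.68×10⁻⁴ / (33 × 4π×10⁻⁷ × 0.0004623) = 0.109 A.

I ≈ 0.109 A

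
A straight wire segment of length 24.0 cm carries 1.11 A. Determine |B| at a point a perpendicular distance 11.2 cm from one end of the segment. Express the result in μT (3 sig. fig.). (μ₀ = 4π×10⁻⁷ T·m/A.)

B ≈ 0.898 μT

For a finite straight segment, B = (μ₀I/4πd)(sinθ₁ + sinθ₂), where θ₁, θ₂ are the angles from the perpendicular to each end.
The perpendicular foot is at one end, so the two end-offsets along the wire are 0 and L = 0.24 m.
sinθ₁ = 0/√(0²+0.112²) = 0.0000; sinθ₂ = 0.24/√(0.24²+0.112²) = 0.9062.
B = (4π×10⁻⁷ × 1.11) / (4π × 0.112) × (0.0000 + 0.9062) = 8.98×10⁻⁷ T.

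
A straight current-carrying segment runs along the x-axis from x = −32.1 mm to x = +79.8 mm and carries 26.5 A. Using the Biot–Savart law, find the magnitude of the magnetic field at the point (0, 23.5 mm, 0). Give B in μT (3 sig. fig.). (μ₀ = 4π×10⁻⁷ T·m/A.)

B ≈ 199 μT

For a finite straight segment, B = (μ₀I/4πd)(sinθ₁ + sinθ₂), where θ₁, θ₂ are the angles from the perpendicular to each end.
The perpendicular distance is d = 0.0235 m; the end-offsets along the wire are a = 0.0321 m and b = 0.0798 m.
sinθ₁ = 0.0321/√(0.0321²+0.0235²) = 0.8069; sinθ₂ = 0.0798/√(0.0798²+0.0235²) = 0.9593.
B = (4π×10⁻⁷ × 26.5) / (4π × 0.0235) × (0.8069 + 0.9593) = 1.99×10⁻⁴ T.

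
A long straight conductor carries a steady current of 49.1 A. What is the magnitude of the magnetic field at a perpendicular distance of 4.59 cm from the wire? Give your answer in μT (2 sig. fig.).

For an infinitely long straight wire, B = μ₀I/(2πd).
B = (4π×10⁻⁷ × 49.1) / (2π × 0.0459) = 2.14×10⁻⁴ T.

B ≈ 210 μT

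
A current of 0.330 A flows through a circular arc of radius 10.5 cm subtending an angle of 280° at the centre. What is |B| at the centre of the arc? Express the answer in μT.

The Biot–Savart field of a circular arc at its centre is B = μ₀Iφ/(4πR), with φ = 4.887 rad.
B = (4π×10⁻⁷ × 0.330 × 4.887) / (4π × 0.105) = 1.54×10⁻⁶ T.

B ≈ 1.54 μT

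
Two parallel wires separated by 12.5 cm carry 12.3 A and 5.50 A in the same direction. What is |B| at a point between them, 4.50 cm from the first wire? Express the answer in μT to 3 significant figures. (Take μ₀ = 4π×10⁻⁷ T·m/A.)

Each long wire gives B = μ₀I/(2πd). Distances are d₁ = 0.045 m and d₂ = 0.08 m.
B₁ = 5.47×10⁻⁵ T, B₂ = 1.37×10⁻⁵ T.
Between parallel currents the two contributions point in opposite directions, so they subtract. B = |B₁ − B₂| = |5.47×10⁻⁵ − 1.37×10⁻⁵| = 4.09×10⁻⁵ T.

B ≈ 40.9 μT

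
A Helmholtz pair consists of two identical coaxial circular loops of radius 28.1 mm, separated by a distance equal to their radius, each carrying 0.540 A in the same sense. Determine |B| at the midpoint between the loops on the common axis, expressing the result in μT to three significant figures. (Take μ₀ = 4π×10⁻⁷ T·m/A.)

Each loop contributes B = μ₀IR²/[2(R²+z²)^(3/2)] on the axis, with z measured from that loop.
Loop 1 (z = 0.01405 m): B₁ = 8.64×10⁻⁶ T. Loop 2 (z = 0.01405 m): B₂ = 8.64×10⁻⁶ T.
The fields add: B = B₁ + B₂ = 1.73×10⁻⁵ T.

B ≈ 17.3 μT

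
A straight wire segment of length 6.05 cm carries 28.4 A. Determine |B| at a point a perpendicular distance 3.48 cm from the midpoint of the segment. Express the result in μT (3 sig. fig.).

B ≈ 107 μT

For a finite straight segment, B = (μ₀I/4πd)(sinθ₁ + sinθ₂), where θ₁, θ₂ are the angles from the perpendicular to each end.
The perpendicular from the point meets the wire at its midpoint, so each end is L/2 = 0.03025 m away along the wire.
sinθ₁ = 0.03025/√(0.03025²+0.0348²) = 0.6560; sinθ₂ = 0.03025/√(0.03025²+0.0348²) = 0.6560.
B = (4π×10⁻⁷ × 28.4) / (4π × 0.0348) × (0.6560 + 0.6560) = 1.07×10⁻⁴ T.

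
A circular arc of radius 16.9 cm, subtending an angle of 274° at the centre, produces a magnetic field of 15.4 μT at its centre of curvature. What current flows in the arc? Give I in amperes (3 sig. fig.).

For a circular arc, B = μ₀Iφ/(4πR) with φ in radians; here φ = 4.782 rad.
So I = 4πRB/(μ₀φ) = 4π × 0.169 × 1.54×10⁻⁵ / (4π×10⁻⁷ × 4.782) = 5.44 A.

I ≈ 5.44 A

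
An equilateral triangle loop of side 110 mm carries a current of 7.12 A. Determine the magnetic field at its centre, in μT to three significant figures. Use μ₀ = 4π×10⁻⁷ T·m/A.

Each side is a finite straight segment at perpendicular distance d = a/(2 tan(π/3)) = 0.03175 m from the centre, with end-angles ±π/3.
One side contributes B₁ = (μ₀I/4πd)·2 sin(π/3) = 3.88×10⁻⁵ T.
All 3 sides add in the same direction: B = 3 × 3.88×10⁻⁵ = 1.17×10⁻⁴ T.

B ≈ 117 μT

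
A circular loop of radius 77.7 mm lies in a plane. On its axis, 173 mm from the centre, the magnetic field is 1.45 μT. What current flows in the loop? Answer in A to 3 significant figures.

On the axis of a loop, B = μ₀IR²/[2(R²+z²)^(3/2)], so I = 2B(R²+z²)^(3/2)/(μ₀R²).
R² + z² = 0.006037 + 0.02993 = 0.03597 m²; raised to 3/2 gives 6.82×10⁻³ m³.
I = 2 × 1.45×10⁻⁶ × 6.82×10⁻³ / (1.26×10⁻⁶ × 0.006037) = 2.61 A.

I ≈ 2.61 A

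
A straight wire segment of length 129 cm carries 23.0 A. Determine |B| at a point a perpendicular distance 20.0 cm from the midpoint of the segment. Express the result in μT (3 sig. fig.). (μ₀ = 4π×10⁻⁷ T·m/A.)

For a finite straight segment, B = (μ₀I/4πd)(sinθ₁ + sinθ₂), where θ₁, θ₂ are the angles from the perpendicular to each end.
The perpendicular from the point meets the wire at its midpoint, so each end is L/2 = 0.645 m away along the wire.
sinθ₁ = 0.645/√(0.645²+0.2²) = 0.9551; sinθ₂ = 0.645/√(0.645²+0.2²) = 0.9551.
B = (4π×10⁻⁷ × 23.0) / (4π × 0.2) × (0.9551 + 0.9551) = 2.20×10⁻⁵ T.

B ≈ 22.0 μT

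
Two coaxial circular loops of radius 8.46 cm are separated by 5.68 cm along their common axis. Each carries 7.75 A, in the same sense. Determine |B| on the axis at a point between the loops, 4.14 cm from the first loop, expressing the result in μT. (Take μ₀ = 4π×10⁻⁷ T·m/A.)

B ≈ 96.5 μT

Each loop contributes B = μ₀IR²/[2(R²+z²)^(3/2)] on the axis, with z measured from that loop.
Loop 1 (z = 0.0414 m): B₁ = 4.17×10⁻⁵ T. Loop 2 (z = 0.0154 m): B₂ = 5.48×10⁻⁵ T.
The fields add: B = B₁ + B₂ = 9.65×10⁻⁵ T.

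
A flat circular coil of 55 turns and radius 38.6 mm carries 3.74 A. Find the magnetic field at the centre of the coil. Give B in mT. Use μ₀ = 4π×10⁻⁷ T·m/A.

B ≈ 3.35 mT

For an N-turn flat coil, B = Nμ₀I/(2R) with R = 0.0386 m.
B = 55 × 6.09×10⁻⁵ T = 3.35×10⁻³ T.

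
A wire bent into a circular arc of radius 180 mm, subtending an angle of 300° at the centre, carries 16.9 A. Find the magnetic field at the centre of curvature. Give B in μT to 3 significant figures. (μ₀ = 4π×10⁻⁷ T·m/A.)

B ≈ 49.2 μT

The Biot–Savart field of a circular arc at its centre is B = μ₀Iφ/(4πR), with φ = 5.236 rad.
B = (4π×10⁻⁷ × 16.9 × 5.236) / (4π × 0.18) = 4.92×10⁻⁵ T.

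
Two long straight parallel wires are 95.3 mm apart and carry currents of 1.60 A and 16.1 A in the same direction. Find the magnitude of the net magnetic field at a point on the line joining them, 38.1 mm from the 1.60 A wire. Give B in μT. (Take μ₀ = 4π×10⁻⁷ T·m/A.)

B ≈ 47.9 μT

Each long wire gives B = μ₀I/(2πd). Distances are d₁ = 0.0381 m and d₂ = 0.0572 m.
B₁ = 8.40×10⁻⁶ T, B₂ = 5.63×10⁻⁵ T.
Between parallel currents the two contributions point in opposite directions, so they subtract. B = |B₁ − B₂| = |8.40×10⁻⁶ − 5.63×10⁻⁵| = 4.79×10⁻⁵ T.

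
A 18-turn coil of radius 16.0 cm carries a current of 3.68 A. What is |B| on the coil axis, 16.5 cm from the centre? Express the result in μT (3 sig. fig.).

For an N-turn flat coil, B = Nμ₀IR²/[2(R²+z²)^(3/2)] with R = 0.16 m, z = 0.165 m.
B = 18 × 4.88×10⁻⁶ T = 8.78×10⁻⁵ T.

B ≈ 87.8 μT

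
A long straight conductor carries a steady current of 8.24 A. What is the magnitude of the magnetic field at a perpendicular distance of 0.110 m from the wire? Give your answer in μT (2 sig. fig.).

For an infinitely long straight wire, B = μ₀I/(2πd).
B = (4π×10⁻⁷ × 8.24) / (2π × 0.11) = 1.50×10⁻⁵ T.

B ≈ 15 μT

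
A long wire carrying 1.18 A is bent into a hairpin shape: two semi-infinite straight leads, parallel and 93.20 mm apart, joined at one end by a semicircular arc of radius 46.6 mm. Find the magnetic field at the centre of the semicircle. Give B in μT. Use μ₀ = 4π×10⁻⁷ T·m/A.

B ≈ 13.0 μT

The semicircular arc contributes B_arc = μ₀I·π/(4πR) = μ₀I/(4R) = 7.96×10⁻⁶ T.
Each semi-infinite lead is at perpendicular distance R = 0.0466 m from the centre, with the perpendicular foot at its near end, so it contributes μ₀I/(4πR); both point the same way, together 5.06×10⁻⁶ T.
Arc and leads all point the same direction: B = 7.96×10⁻⁶ + 5.06×10⁻⁶ = 1.30×10⁻⁵ T.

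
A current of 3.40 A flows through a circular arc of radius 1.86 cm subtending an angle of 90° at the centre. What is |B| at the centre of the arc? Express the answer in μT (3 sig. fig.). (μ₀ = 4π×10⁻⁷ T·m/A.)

The Biot–Savart field of a circular arc at its centre is B = μ₀Iφ/(4πR), with φ = 1.571 rad.
B = (4π×10⁻⁷ × 3.40 × 1.571) / (4π × 0.0186) = 2.87×10⁻⁵ T.

B ≈ 28.7 μT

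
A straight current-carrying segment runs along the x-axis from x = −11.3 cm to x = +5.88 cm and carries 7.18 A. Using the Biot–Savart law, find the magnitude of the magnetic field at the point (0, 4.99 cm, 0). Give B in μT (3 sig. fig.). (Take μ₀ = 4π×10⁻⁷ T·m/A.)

For a finite straight segment, B = (μ₀I/4πd)(sinθ₁ + sinθ₂), where θ₁, θ₂ are the angles from the perpendicular to each end.
The perpendicular distance is d = 0.0499 m; the end-offsets along the wire are a = 0.113 m and b = 0.0588 m.
sinθ₁ = 0.113/√(0.113²+0.0499²) = 0.9148; sinθ₂ = 0.0588/√(0.0588²+0.0499²) = 0.7625.
B = (4π×10⁻⁷ × 7.18) / (4π × 0.0499) × (0.9148 + 0.7625) = 2.41×10⁻⁵ T.

B ≈ 24.1 μT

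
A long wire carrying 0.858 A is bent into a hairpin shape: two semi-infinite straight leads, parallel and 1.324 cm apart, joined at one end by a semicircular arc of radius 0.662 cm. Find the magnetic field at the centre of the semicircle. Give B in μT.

The semicircular arc contributes B_arc = μ₀I·π/(4πR) = μ₀I/(4R) = 4.07×10⁻⁵ T.
Each semi-infinite lead is at perpendicular distance R = 0.00662 m from the centre, with the perpendicular foot at its near end, so it contributes μ₀I/(4πR); both point the same way, together 2.59×10⁻⁵ T.
Arc and leads all point the same direction: B = 4.07×10⁻⁵ + 2.59×10⁻⁵ = 6.66×10⁻⁵ T.

B ≈ 66.6 μT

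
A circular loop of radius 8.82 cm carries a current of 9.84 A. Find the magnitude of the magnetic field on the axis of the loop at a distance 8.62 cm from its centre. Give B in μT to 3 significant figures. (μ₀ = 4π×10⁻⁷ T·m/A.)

B ≈ 25.6 μT

On the axis of a circular loop, B = μ₀IR² / [2(R²+z²)^(3/2)].
R² + z² = (0.0882)² + (0.0862)² = 0.01521 m², and (R²+z²)^(3/2) = 1.88×10⁻³ m³.
B = (4π×10⁻⁷ × 9.84 × 0.007779) / (2 × 1.88×10⁻³) = 2.56×10⁻⁵ T.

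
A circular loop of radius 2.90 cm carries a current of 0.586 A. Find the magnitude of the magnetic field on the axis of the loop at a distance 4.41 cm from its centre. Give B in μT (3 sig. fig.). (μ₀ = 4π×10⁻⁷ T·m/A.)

B ≈ 2.11 μT

On the axis of a circular loop, B = μ₀IR² / [2(R²+z²)^(3/2)].
R² + z² = (0.029)² + (0.0441)² = 0.002786 m², and (R²+z²)^(3/2) = 1.47×10⁻⁴ m³.
B = (4π×10⁻⁷ × 0.586 × 0.000841) / (2 × 1.47×10⁻⁴) = 2.11×10⁻⁶ T.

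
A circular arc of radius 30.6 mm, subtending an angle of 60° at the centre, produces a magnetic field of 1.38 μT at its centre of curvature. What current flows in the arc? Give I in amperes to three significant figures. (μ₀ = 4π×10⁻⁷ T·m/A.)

For a circular arc, B = μ₀Iφ/(4πR) with φ in radians; here φ = 1.047 rad.
So I = 4πRB/(μ₀φ) = 4π × 0.0306 × 1.38×10⁻⁶ / (4π×10⁻⁷ × 1.047) = 0.403 A.

I ≈ 0.403 A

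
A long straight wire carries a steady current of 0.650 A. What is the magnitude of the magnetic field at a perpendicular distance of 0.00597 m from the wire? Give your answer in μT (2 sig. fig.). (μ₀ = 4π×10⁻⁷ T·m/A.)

For an infinitely long straight wire, B = μ₀I/(2πd).
B = (4π×10⁻⁷ × 0.650) / (2π × 0.00597) = 2.18×10⁻⁵ T.

B ≈ 22 μT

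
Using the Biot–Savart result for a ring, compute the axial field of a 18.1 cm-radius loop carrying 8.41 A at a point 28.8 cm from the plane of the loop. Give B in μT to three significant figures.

On the axis of a circular loop, B = μ₀IR² / [2(R²+z²)^(3/2)].
R² + z² = (0.181)² + (0.288)² = 0.1157 m², and (R²+z²)^(3/2) = 3.94×10⁻² m³.
B = (4π×10⁻⁷ × 8.41 × 0.03276) / (2 × 3.94×10⁻²) = 4.40×10⁻⁶ T.

B ≈ 4.40 μT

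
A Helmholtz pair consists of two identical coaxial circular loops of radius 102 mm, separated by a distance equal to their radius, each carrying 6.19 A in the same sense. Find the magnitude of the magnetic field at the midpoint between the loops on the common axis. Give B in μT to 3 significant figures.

Each loop contributes B = μ₀IR²/[2(R²+z²)^(3/2)] on the axis, with z measured from that loop.
Loop 1 (z = 0.051 m): B₁ = 2.73×10⁻⁵ T. Loop 2 (z = 0.051 m): B₂ = 2.73×10⁻⁵ T.
The fields add: B = B₁ + B₂ = 5.46×10⁻⁵ T.

B ≈ 54.6 μT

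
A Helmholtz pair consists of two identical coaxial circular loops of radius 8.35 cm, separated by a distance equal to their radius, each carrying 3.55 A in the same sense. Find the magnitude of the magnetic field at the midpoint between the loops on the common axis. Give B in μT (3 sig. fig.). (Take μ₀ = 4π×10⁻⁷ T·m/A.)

Each loop contributes B = μ₀IR²/[2(R²+z²)^(3/2)] on the axis, with z measured from that loop.
Loop 1 (z = 0.04175 m): B₁ = 1.91×10⁻⁵ T. Loop 2 (z = 0.04175 m): B₂ = 1.91×10⁻⁵ T.
The fields add: B = B₁ + B₂ = 3.82×10⁻⁵ T.

B ≈ 38.2 μT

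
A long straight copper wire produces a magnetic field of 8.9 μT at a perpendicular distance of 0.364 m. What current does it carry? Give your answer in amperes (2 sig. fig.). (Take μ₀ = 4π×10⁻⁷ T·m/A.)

For a long straight wire B = μ₀I/(2πd), so I = 2πdB/μ₀.
I = 2π × 0.364 × 8.90×10⁻⁶ / (4π×10⁻⁷) = 16.2 A.

I ≈ 16 A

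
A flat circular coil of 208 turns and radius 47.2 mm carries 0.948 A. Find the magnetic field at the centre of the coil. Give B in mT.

For an N-turn flat coil, B = Nμ₀I/(2R) with R = 0.0472 m.
B = 208 × 1.26×10⁻⁵ T = 2.62×10⁻³ T.

B ≈ 2.62 mT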